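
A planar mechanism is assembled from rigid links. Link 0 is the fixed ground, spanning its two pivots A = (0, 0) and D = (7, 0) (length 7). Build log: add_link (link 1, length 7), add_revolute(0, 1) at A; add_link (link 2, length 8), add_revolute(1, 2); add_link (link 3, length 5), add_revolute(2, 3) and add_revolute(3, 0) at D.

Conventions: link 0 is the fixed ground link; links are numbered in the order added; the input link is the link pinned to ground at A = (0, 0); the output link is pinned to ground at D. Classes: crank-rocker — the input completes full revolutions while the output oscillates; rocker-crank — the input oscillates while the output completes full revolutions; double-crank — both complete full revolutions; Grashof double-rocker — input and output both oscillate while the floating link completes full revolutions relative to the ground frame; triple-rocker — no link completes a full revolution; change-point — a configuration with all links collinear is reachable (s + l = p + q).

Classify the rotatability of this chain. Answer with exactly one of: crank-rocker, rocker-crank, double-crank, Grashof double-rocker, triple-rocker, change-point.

lengths: ground=7, input=7, coupler=8, output=5
sorted: s=5 (shortest), l=8 (longest), p+q=14
s + l = 13 vs p + q = 14
s + l < p + q (Grashof) with shortest = output link → rocker-crank

rocker-crank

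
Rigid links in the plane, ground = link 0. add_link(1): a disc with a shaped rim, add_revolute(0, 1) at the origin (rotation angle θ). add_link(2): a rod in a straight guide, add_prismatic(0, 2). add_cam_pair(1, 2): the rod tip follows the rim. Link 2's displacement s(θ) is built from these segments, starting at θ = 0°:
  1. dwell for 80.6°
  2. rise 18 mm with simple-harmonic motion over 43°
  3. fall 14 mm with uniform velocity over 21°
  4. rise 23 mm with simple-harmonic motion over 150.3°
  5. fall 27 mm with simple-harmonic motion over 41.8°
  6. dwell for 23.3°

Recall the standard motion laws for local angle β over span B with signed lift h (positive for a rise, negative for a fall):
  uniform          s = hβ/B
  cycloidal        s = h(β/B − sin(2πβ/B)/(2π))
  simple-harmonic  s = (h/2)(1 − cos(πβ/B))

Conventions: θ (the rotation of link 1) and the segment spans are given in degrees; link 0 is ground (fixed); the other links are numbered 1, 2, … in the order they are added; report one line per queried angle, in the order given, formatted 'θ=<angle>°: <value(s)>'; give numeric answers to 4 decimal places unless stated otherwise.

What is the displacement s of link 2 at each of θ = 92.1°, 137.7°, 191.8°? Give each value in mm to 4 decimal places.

segment 1 (0° to 80.6°, dwell): s unchanged at 0.0000
θ = 92.1° falls in segment 2 (80.6° to 123.6°, simple-harmonic, h = 18): β = 92.1 − 80.6 = 11.5°, B = 43°; Δs = 18/2·(1 − cos(π·0.2674)) = 2.9941; s = 0.0000 + 2.9941 = 2.9941
segment 2 (80.6° to 123.6°, simple-harmonic, h = 18) is passed completely: s = 0.0000 + (18) = 18.0000
θ = 137.7° falls in segment 3 (123.6° to 144.6°, uniform, h = -14): β = 137.7 − 123.6 = 14.1°, B = 21°; Δs = -14·14.1/21 = -9.4000; s = 18.0000 − 9.4000 = 8.6000
segment 3 (123.6° to 144.6°, uniform, h = -14) is passed completely: s = 18.0000 + (-14) = 4.0000
θ = 191.8° falls in segment 4 (144.6° to 294.9°, simple-harmonic, h = 23): β = 191.8 − 144.6 = 47.2°, B = 150.3°; Δs = 23/2·(1 − cos(π·0.3140)) = 5.1572; s = 4.0000 + 5.1572 = 9.1572

θ=92.1°: 2.9941
θ=137.7°: 8.6000
θ=191.8°: 9.1572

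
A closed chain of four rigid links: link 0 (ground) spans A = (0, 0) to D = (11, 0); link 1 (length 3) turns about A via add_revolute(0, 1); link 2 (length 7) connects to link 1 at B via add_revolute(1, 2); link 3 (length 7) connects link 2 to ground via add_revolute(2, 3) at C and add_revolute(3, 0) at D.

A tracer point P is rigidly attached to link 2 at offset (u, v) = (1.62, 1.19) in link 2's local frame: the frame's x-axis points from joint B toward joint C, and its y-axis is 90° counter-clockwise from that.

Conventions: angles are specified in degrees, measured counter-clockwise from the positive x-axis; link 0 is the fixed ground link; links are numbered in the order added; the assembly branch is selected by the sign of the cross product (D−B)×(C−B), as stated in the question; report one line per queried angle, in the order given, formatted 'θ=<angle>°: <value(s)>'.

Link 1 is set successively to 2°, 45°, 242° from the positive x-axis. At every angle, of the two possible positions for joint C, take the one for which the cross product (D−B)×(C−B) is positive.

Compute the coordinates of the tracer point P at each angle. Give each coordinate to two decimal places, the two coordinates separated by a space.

A=(0,0), D=(11.00,0)
θ=2°: B = A + 3.00·(cos2°, sin2°) = (2.9982, 0.1047)
θ=2°: |BD| = 8.0025
θ=2°: circle(B,7.00) ∩ circle(D,7.00): a=4.0013, h=5.7437
θ=2°:   candidates: C₊=(7.0742,5.7955) cross=45.964; C₋=(6.9239,-5.6908) cross=-45.964
θ=2°:   branch + wants cross > 0 → take C=(7.0742,5.7955) (cross=45.964)
θ=2°: ex = (C−B)/|BC| = (0.5823,0.8130); ey = (-0.8130,0.5823)
θ=2°: P = B + 1.62·ex + 1.19·ey = (2.9740,2.1147)
θ=45°: B = A + 3.00·(cos45°, sin45°) = (2.1213, 2.1213)
θ=45°: |BD| = 9.1286
θ=45°: circle(B,7.00) ∩ circle(D,7.00): a=4.5643, h=5.3073
θ=45°:   candidates: C₊=(7.7940,6.2227) cross=48.448; C₋=(5.3273,-4.1013) cross=-48.448
θ=45°:   branch + wants cross > 0 → take C=(7.7940,6.2227) (cross=48.448)
θ=45°: ex = (C−B)/|BC| = (0.8104,0.5859); ey = (-0.5859,0.8104)
θ=45°: P = B + 1.62·ex + 1.19·ey = (2.7369,4.0348)
θ=242°: B = A + 3.00·(cos242°, sin242°) = (-1.4084, -2.6488)
θ=242°: |BD| = 12.6880
θ=242°: circle(B,7.00) ∩ circle(D,7.00): a=6.3440, h=2.9587
θ=242°:   candidates: C₊=(4.1781,1.5691) cross=37.540; C₋=(5.4135,-4.2179) cross=-37.540
θ=242°:   branch + wants cross > 0 → take C=(4.1781,1.5691) (cross=37.540)
θ=242°: ex = (C−B)/|BC| = (0.7981,0.6026); ey = (-0.6026,0.7981)
θ=242°: P = B + 1.62·ex + 1.19·ey = (-0.8326,-0.7230)

θ=2°: 2.97 2.11
θ=45°: 2.74 4.03
θ=242°: -0.83 -0.72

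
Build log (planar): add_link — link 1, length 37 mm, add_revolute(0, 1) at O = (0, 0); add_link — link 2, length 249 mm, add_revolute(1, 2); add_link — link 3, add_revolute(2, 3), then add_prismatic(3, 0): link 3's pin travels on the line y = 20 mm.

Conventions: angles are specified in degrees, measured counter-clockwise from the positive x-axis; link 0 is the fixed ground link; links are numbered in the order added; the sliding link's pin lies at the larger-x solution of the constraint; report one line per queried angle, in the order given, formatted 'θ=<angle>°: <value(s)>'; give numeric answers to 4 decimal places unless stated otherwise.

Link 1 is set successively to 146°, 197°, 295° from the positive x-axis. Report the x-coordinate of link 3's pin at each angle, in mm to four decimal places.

geometry: r = 37 mm, L = 249 mm, e = 20 mm
θ=146°: crank pin P = (r cos θ, r sin θ) = (-30.674390, 20.690137)
θ=146°: h = r sin θ − e = 20.690137 − 20 = 0.690137
θ=146°: x = r cos θ + √(L² − h²) = -30.674390 + 248.999044 = 218.324653
θ=197°: crank pin P = (r cos θ, r sin θ) = (-35.383276, -10.817753)
θ=197°: h = r sin θ − e = -10.817753 − 20 = -30.817753
θ=197°: x = r cos θ + √(L² − h²) = -35.383276 + 247.085544 = 211.702268
θ=295°: crank pin P = (r cos θ, r sin θ) = (15.636876, -33.533388)
θ=295°: h = r sin θ − e = -33.533388 − 20 = -53.533388
θ=295°: x = r cos θ + √(L² − h²) = 15.636876 + 243.177253 = 258.814129

θ=146°: 218.3247
θ=197°: 211.7023
θ=295°: 258.8141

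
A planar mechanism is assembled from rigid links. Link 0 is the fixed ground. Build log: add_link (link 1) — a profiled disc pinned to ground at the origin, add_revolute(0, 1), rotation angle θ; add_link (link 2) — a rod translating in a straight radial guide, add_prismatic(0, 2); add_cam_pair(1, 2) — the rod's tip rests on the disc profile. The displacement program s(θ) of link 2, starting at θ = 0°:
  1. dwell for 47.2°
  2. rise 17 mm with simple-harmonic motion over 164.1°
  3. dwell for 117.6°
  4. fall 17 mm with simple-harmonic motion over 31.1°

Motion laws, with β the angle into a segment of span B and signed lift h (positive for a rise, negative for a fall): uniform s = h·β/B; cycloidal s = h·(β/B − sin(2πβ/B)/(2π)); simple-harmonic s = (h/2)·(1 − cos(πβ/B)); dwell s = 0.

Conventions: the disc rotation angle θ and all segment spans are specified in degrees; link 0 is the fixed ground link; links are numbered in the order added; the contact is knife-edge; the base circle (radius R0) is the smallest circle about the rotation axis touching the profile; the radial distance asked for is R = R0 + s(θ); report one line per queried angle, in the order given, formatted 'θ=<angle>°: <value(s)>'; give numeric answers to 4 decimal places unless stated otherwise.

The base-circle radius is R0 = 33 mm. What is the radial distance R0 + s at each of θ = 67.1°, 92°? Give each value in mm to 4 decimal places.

seg 1 [0°–47.2°] dwell: s stays 0.0000
seg 2 [47.2°–211.3°] simple-harmonic, h=17: θ=67.1° here. β=19.9, B=164.1. 17/2·(1 − cos(π·0.1213)) = 0.6094 → s = 0.6094
seg 2 [47.2°–211.3°] simple-harmonic, h=17: θ=92° here. β=44.8, B=164.1. 17/2·(1 − cos(π·0.2730)) = 2.9393 → s = 2.9393
θ=67.1°: R = R0 + s = 33 + 0.6094 = 33.6094
θ=92°: R = R0 + s = 33 + 2.9393 = 35.9393

θ=67.1°: 33.6094
θ=92°: 35.9393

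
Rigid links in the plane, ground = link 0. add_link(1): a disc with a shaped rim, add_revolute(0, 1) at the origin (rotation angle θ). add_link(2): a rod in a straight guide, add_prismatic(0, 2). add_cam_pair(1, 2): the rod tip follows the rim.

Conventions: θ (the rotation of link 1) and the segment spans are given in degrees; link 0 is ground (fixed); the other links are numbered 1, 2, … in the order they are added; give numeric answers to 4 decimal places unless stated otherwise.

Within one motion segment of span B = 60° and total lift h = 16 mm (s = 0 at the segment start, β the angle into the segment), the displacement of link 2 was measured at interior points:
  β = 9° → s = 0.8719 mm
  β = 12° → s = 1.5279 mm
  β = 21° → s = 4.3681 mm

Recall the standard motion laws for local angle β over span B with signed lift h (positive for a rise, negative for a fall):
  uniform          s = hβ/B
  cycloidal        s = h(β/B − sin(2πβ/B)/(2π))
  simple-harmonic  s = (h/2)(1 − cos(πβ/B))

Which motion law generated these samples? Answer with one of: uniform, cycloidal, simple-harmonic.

candidates at β/B = r: uniform s = h·r (linear in β); cycloidal s = h·(r − sin(2πr)/(2π)); simple-harmonic s = (h/2)(1 − cos(πr))
β=9°: printed 0.8719 | uniform 2.4000, cycloidal 0.3399, simple-harmonic 0.8719
β=12°: printed 1.5279 | uniform 3.2000, cycloidal 0.7782, simple-harmonic 1.5279
β=21°: printed 4.3681 | uniform 5.6000, cycloidal 3.5399, simple-harmonic 4.3681
only one law matches every sample → simple-harmonic

simple-harmonic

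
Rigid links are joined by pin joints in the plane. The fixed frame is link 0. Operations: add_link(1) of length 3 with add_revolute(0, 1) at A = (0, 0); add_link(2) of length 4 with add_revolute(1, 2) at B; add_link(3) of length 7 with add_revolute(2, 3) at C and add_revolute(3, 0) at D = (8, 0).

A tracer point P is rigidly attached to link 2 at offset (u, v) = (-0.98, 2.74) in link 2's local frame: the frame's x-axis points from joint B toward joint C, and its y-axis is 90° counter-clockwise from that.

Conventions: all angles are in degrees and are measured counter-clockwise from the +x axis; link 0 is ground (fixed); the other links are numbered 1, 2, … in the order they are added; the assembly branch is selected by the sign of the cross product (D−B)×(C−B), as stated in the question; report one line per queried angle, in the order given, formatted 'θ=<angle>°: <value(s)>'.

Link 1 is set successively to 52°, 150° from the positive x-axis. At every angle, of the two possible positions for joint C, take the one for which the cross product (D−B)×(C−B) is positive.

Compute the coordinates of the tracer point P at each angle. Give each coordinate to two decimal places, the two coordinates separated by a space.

A=(0,0), D=(8.00,0)
θ=52°: B = A + 3.00·(cos52°, sin52°) = (1.8470, 2.3640)
θ=52°: |BD| = 6.5915
θ=52°: circle(B,4.00) ∩ circle(D,7.00): a=0.7926, h=3.9207
θ=52°:   candidates: C₊=(3.9930,5.7397) cross=25.843; C₋=(1.1807,-1.5801) cross=-25.843
θ=52°:   branch + wants cross > 0 → take C=(3.9930,5.7397) (cross=25.843)
θ=52°: ex = (C−B)/|BC| = (0.5365,0.8439); ey = (-0.8439,0.5365)
θ=52°: P = B + -0.98·ex + 2.74·ey = (-0.9911,3.0070)
θ=150°: B = A + 3.00·(cos150°, sin150°) = (-2.5981, 1.5000)
θ=150°: |BD| = 10.7037
θ=150°: circle(B,4.00) ∩ circle(D,7.00): a=3.8103, h=1.2171
θ=150°:   candidates: C₊=(1.3452,2.1711) cross=13.028; C₋=(1.0041,-0.2391) cross=-13.028
θ=150°:   branch + wants cross > 0 → take C=(1.3452,2.1711) (cross=13.028)
θ=150°: ex = (C−B)/|BC| = (0.9858,0.1678); ey = (-0.1678,0.9858)
θ=150°: P = B + -0.98·ex + 2.74·ey = (-4.0239,4.0367)

θ=52°: -0.99 3.01
θ=150°: -4.02 4.04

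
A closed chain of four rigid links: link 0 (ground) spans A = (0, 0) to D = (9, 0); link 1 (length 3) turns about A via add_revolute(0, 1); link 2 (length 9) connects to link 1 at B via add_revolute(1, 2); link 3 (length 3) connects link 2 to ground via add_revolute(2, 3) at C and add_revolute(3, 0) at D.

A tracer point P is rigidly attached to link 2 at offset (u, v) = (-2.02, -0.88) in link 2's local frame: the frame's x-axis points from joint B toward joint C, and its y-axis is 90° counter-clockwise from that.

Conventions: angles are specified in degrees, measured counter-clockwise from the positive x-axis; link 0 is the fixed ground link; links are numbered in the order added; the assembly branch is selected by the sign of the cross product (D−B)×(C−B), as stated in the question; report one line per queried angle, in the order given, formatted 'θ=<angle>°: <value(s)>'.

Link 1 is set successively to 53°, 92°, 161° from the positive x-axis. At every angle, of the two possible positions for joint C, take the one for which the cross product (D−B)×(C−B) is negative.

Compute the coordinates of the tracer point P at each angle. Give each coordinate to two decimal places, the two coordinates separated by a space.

A=(0,0), D=(9.00,0)
θ=53°: B = A + 3.00·(cos53°, sin53°) = (1.8054, 2.3959)
θ=53°: |BD| = 7.5830
θ=53°: circle(B,9.00) ∩ circle(D,3.00): a=8.5390, h=2.8436
θ=53°:   candidates: C₊=(10.8054,2.3959) cross=21.563; C₋=(9.0085,-3.0000) cross=-21.563
θ=53°:   branch - wants cross < 0 → take C=(9.0085,-3.0000) (cross=-21.563)
θ=53°: ex = (C−B)/|BC| = (0.8003,-0.5995); ey = (0.5995,0.8003)
θ=53°: P = B + -2.02·ex + -0.88·ey = (-0.3388,2.9027)
θ=92°: B = A + 3.00·(cos92°, sin92°) = (-0.1047, 2.9982)
θ=92°: |BD| = 9.5856
θ=92°: circle(B,9.00) ∩ circle(D,3.00): a=8.5484, h=2.8150
θ=92°:   candidates: C₊=(8.8953,2.9982) cross=26.984; C₋=(7.1344,-2.3493) cross=-26.984
θ=92°:   branch - wants cross < 0 → take C=(7.1344,-2.3493) (cross=-26.984)
θ=92°: ex = (C−B)/|BC| = (0.8043,-0.5942); ey = (0.5942,0.8043)
θ=92°: P = B + -2.02·ex + -0.88·ey = (-2.2523,3.4906)
θ=161°: B = A + 3.00·(cos161°, sin161°) = (-2.8366, 0.9767)
θ=161°: |BD| = 11.8768
θ=161°: circle(B,9.00) ∩ circle(D,3.00): a=8.9695, h=0.7401
θ=161°:   candidates: C₊=(6.1634,0.9767) cross=8.790; C₋=(6.0417,-0.4985) cross=-8.790
θ=161°:   branch - wants cross < 0 → take C=(6.0417,-0.4985) (cross=-8.790)
θ=161°: ex = (C−B)/|BC| = (0.9865,-0.1639); ey = (0.1639,0.9865)
θ=161°: P = B + -2.02·ex + -0.88·ey = (-4.9735,0.4397)

θ=53°: -0.34 2.90
θ=92°: -2.25 3.49
θ=161°: -4.97 0.44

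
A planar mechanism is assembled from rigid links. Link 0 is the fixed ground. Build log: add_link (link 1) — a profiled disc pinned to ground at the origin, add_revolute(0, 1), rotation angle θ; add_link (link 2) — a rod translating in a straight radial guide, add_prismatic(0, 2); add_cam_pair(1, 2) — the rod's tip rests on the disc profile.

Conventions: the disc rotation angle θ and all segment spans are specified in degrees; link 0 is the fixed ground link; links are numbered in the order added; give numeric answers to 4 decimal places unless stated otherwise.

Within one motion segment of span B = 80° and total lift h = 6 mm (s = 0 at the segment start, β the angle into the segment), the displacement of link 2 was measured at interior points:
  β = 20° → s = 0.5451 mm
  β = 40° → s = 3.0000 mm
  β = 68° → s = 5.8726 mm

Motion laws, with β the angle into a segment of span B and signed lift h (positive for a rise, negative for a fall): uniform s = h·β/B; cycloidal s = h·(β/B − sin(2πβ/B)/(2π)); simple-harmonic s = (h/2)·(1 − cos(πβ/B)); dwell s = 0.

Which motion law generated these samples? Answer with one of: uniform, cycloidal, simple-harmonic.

candidates at β/B = r: uniform s = h·r (linear in β); cycloidal s = h·(r − sin(2πr)/(2π)); simple-harmonic s = (h/2)(1 − cos(πr))
β=20°: printed 0.5451 | uniform 1.5000, cycloidal 0.5451, simple-harmonic 0.8787
β=40°: printed 3.0000 | uniform 3.0000, cycloidal 3.0000, simple-harmonic 3.0000
β=68°: printed 5.8726 | uniform 5.1000, cycloidal 5.8726, simple-harmonic 5.6730
only one law matches every sample → cycloidal

cycloidal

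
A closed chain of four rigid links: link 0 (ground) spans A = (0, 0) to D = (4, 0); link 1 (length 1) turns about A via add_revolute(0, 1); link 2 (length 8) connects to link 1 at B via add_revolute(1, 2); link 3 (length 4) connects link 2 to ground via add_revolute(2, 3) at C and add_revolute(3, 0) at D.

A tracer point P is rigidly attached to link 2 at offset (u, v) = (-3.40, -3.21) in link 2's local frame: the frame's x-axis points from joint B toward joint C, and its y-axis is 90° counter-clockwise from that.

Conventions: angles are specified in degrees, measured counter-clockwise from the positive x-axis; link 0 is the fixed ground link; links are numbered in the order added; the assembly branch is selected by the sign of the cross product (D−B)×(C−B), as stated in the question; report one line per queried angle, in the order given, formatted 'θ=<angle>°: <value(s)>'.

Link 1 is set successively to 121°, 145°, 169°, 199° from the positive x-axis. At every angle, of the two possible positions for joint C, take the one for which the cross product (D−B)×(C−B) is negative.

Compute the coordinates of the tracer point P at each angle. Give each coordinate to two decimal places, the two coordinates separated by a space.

A=(0,0), D=(4.00,0)
θ=121°: B = A + 1.00·(cos121°, sin121°) = (-0.5150, 0.8572)
θ=121°: |BD| = 4.5957
θ=121°: circle(B,8.00) ∩ circle(D,4.00): a=7.5201, h=2.7290
θ=121°:   candidates: C₊=(7.3821,2.1357) cross=12.542; C₋=(6.3641,-3.2266) cross=-12.542
θ=121°:   branch - wants cross < 0 → take C=(6.3641,-3.2266) (cross=-12.542)
θ=121°: ex = (C−B)/|BC| = (0.8599,-0.5105); ey = (0.5105,0.8599)
θ=121°: P = B + -3.40·ex + -3.21·ey = (-5.0773,-0.1675)
θ=145°: B = A + 1.00·(cos145°, sin145°) = (-0.8192, 0.5736)
θ=145°: |BD| = 4.8532
θ=145°: circle(B,8.00) ∩ circle(D,4.00): a=7.3718, h=3.1075
θ=145°:   candidates: C₊=(6.8683,2.7880) cross=15.081; C₋=(6.1337,-3.3834) cross=-15.081
θ=145°:   branch - wants cross < 0 → take C=(6.1337,-3.3834) (cross=-15.081)
θ=145°: ex = (C−B)/|BC| = (0.8691,-0.4946); ey = (0.4946,0.8691)
θ=145°: P = B + -3.40·ex + -3.21·ey = (-5.3619,-0.5346)
θ=169°: B = A + 1.00·(cos169°, sin169°) = (-0.9816, 0.1908)
θ=169°: |BD| = 4.9853
θ=169°: circle(B,8.00) ∩ circle(D,4.00): a=7.3068, h=3.2574
θ=169°:   candidates: C₊=(6.4445,3.1661) cross=16.239; C₋=(6.1952,-3.3438) cross=-16.239
θ=169°:   branch - wants cross < 0 → take C=(6.1952,-3.3438) (cross=-16.239)
θ=169°: ex = (C−B)/|BC| = (0.8971,-0.4418); ey = (0.4418,0.8971)
θ=169°: P = B + -3.40·ex + -3.21·ey = (-5.4500,-1.1866)
θ=199°: B = A + 1.00·(cos199°, sin199°) = (-0.9455, -0.3256)
θ=199°: |BD| = 4.9562
θ=199°: circle(B,8.00) ∩ circle(D,4.00): a=7.3205, h=3.2265
θ=199°:   candidates: C₊=(6.1472,3.3748) cross=15.991; C₋=(6.5711,-3.0642) cross=-15.991
θ=199°:   branch - wants cross < 0 → take C=(6.5711,-3.0642) (cross=-15.991)
θ=199°: ex = (C−B)/|BC| = (0.9396,-0.3423); ey = (0.3423,0.9396)
θ=199°: P = B + -3.40·ex + -3.21·ey = (-5.2390,-2.1777)

θ=121°: -5.08 -0.17
θ=145°: -5.36 -0.53
θ=169°: -5.45 -1.19
θ=199°: -5.24 -2.18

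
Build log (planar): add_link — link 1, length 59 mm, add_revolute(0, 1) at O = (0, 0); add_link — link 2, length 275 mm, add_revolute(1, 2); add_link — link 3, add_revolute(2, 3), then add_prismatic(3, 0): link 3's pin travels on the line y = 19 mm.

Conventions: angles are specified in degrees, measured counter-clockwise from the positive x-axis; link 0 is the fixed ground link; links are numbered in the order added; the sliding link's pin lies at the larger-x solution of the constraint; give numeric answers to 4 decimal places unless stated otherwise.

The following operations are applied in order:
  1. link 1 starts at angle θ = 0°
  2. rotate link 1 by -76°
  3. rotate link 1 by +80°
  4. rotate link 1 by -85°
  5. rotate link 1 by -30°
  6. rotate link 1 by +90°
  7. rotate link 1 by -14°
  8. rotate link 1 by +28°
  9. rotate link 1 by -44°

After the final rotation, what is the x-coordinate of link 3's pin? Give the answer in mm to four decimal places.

geometry: r = 59 mm, L = 275 mm, e = 19 mm; θ starts at 0°
rotate link 1 by -76°: θ ← 0° -76° = -76°
rotate link 1 by +80°: θ ← -76° +80° = 4°
rotate link 1 by -85°: θ ← 4° -85° = -81°
rotate link 1 by -30°: θ ← -81° -30° = -111°
rotate link 1 by +90°: θ ← -111° +90° = -21°
rotate link 1 by -14°: θ ← -21° -14° = -35°
rotate link 1 by +28°: θ ← -35° +28° = -7°
rotate link 1 by -44°: θ ← -7° -44° = -51°
crank pin P = (r cos θ, r sin θ) = (37.129903, -45.851612)
h = r sin θ − e = -45.851612 − 19 = -64.851612
x = r cos θ + √(L² − h²) = 37.129903 + 267.243837 = 304.373740

304.3737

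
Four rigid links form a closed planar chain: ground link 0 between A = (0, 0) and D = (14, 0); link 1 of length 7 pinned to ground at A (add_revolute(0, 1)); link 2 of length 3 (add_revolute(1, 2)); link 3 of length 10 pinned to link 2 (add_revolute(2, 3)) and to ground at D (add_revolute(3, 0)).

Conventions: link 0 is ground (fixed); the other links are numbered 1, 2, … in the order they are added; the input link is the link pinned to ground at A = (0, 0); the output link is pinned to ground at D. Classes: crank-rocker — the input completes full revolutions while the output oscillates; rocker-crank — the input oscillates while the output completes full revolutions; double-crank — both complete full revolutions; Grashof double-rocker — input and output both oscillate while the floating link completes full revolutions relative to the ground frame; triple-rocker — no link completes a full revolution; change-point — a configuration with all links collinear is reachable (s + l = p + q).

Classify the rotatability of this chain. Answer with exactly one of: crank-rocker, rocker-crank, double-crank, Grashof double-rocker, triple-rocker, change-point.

lengths: ground=14, input=7, coupler=3, output=10
sorted: s=3 (shortest), l=14 (longest), p+q=17
s + l = 17 vs p + q = 17
s + l = p + q → change-point (collinear configuration reachable)

change-point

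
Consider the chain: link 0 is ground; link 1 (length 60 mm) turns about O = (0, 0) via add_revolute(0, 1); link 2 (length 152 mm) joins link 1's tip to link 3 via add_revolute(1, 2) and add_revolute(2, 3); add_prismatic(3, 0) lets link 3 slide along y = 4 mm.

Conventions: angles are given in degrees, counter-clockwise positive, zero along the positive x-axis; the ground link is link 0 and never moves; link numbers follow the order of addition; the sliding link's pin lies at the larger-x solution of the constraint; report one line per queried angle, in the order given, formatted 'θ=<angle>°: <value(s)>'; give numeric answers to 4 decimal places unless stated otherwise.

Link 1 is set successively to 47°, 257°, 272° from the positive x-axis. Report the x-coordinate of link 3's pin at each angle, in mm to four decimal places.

geometry: r = 60 mm, L = 152 mm, e = 4 mm
θ=47°: crank pin P = (r cos θ, r sin θ) = (40.919902, 43.881222)
θ=47°: h = r sin θ − e = 43.881222 − 4 = 39.881222
θ=47°: x = r cos θ + √(L² − h²) = 40.919902 + 146.674770 = 187.594671
θ=257°: crank pin P = (r cos θ, r sin θ) = (-13.497063, -58.462204)
θ=257°: h = r sin θ − e = -58.462204 − 4 = -62.462204
θ=257°: x = r cos θ + √(L² − h²) = -13.497063 + 138.572988 = 125.075925
θ=272°: crank pin P = (r cos θ, r sin θ) = (2.093970, -59.963450)
θ=272°: h = r sin θ − e = -59.963450 − 4 = -63.963450
θ=272°: x = r cos θ + √(L² − h²) = 2.093970 + 137.886465 = 139.980434

θ=47°: 187.5947
θ=257°: 125.0759
θ=272°: 139.9804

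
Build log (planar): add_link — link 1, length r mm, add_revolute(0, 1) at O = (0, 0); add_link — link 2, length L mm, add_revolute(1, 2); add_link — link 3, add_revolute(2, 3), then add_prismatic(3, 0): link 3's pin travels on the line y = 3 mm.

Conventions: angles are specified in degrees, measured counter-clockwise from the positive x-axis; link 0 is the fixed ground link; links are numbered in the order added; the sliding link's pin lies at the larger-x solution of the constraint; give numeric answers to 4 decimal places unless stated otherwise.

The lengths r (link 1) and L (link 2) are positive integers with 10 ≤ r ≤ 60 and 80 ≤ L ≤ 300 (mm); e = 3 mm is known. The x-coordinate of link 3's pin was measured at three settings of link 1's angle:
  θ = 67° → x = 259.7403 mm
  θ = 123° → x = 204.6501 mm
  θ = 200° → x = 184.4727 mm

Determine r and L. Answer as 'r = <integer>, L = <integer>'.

constraint per measurement: (x − r cos θ)² + (r sin θ − e)² = L²
subtracting the θ₁ and θ₂ equations cancels the r² and L² terms:
r = (x₁² − x₂²) / (2[(x₁cos θ₁ + e sin θ₁) − (x₂cos θ₂ + e sin θ₂)]) = 60.0000 → r = 60
L² = (x₁ − r cos θ₁)² + (r sin θ₁ − e)² = 58564.0072 → L = 242.0000 → L = 242
check at θ₃=200°: x = 184.4727 (printed 184.4727) ✓

r = 60, L = 242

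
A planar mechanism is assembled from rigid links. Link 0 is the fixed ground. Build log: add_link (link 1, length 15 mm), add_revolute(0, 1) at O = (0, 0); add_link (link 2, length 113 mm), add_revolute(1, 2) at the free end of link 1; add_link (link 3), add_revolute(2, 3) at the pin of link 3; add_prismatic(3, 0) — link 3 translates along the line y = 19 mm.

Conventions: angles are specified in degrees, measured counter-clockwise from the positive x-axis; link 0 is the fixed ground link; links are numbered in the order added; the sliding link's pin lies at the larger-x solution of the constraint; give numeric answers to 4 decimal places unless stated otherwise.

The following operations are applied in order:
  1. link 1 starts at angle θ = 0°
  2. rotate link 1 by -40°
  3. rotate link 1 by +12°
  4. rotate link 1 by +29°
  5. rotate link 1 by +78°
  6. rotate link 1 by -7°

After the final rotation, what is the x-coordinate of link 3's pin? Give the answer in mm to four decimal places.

geometry: r = 15 mm, L = 113 mm, e = 19 mm; θ starts at 0°
rotate link 1 by -40°: θ ← 0° -40° = -40°
rotate link 1 by +12°: θ ← -40° +12° = -28°
rotate link 1 by +29°: θ ← -28° +29° = 1°
rotate link 1 by +78°: θ ← 1° +78° = 79°
rotate link 1 by -7°: θ ← 79° -7° = 72°
crank pin P = (r cos θ, r sin θ) = (4.635255, 14.265848)
h = r sin θ − e = 14.265848 − 19 = -4.734152
x = r cos θ + √(L² − h²) = 4.635255 + 112.900787 = 117.536042

117.5360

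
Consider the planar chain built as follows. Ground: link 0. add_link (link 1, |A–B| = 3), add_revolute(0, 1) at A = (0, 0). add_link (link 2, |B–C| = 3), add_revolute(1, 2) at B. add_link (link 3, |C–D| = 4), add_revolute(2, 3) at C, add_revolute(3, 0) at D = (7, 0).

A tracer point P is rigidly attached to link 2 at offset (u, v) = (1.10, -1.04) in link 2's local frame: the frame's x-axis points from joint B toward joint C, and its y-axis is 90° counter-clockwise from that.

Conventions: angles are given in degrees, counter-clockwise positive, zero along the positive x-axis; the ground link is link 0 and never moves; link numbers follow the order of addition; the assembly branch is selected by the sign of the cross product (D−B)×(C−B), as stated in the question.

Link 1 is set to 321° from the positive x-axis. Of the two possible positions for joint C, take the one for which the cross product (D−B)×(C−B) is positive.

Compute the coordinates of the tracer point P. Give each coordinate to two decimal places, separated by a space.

A=(0,0), D=(7.00,0)
B = A + 3.00·(cos321°, sin321°) = (2.3314, -1.8880)
|BD| = 5.0359
circle(B,3.00) ∩ circle(D,4.00): a=1.8229, h=2.3826
  candidates: C₊=(3.1281,1.0043) cross=11.999; C₋=(4.9147,-3.4134) cross=-11.999
  branch + wants cross > 0 → take C=(3.1281,1.0043) (cross=11.999)
ex = (C−B)/|BC| = (0.2656,0.9641); ey = (-0.9641,0.2656)
P = B + 1.10·ex + -1.04·ey = (3.6262,-1.1036)

3.63 -1.10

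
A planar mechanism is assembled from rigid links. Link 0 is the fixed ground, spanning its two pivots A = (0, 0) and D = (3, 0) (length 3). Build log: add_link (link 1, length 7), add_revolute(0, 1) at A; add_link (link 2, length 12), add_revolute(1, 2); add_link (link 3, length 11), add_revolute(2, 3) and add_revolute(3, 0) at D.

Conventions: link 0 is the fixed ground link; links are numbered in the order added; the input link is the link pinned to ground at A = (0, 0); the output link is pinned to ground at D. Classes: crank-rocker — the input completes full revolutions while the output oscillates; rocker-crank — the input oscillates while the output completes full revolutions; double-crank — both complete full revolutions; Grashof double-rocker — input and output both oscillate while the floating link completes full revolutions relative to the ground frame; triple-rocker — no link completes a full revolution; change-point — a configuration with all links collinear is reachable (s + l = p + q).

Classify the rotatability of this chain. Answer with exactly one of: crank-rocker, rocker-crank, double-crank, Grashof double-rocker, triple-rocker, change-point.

lengths: ground=3, input=7, coupler=12, output=11
sorted: s=3 (shortest), l=12 (longest), p+q=18
s + l = 15 vs p + q = 18
s + l < p + q (Grashof) with shortest = ground link → double-crank

double-crank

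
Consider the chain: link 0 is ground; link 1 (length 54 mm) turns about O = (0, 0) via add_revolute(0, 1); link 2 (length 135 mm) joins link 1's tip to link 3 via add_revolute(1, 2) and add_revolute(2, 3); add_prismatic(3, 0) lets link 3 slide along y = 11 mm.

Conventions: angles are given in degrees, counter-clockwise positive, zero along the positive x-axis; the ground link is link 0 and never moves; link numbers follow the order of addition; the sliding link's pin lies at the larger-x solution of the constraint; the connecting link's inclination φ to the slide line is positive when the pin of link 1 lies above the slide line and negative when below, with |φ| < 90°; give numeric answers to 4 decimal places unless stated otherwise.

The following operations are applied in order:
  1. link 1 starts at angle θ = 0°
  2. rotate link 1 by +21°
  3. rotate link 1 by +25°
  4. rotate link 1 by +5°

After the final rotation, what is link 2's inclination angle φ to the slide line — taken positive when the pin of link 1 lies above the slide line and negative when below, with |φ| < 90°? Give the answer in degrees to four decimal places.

geometry: r = 54 mm, L = 135 mm, e = 11 mm; θ starts at 0°
rotate link 1 by +21°: θ ← 0° +21° = 21°
rotate link 1 by +25°: θ ← 21° +25° = 46°
rotate link 1 by +5°: θ ← 46° +5° = 51°
h = r sin θ − e = 41.965882 − 11 = 30.965882
sin φ = h / L = 30.965882 / 135 = 0.22937690
φ = arcsin(0.22937690) = 13.260390°

13.2604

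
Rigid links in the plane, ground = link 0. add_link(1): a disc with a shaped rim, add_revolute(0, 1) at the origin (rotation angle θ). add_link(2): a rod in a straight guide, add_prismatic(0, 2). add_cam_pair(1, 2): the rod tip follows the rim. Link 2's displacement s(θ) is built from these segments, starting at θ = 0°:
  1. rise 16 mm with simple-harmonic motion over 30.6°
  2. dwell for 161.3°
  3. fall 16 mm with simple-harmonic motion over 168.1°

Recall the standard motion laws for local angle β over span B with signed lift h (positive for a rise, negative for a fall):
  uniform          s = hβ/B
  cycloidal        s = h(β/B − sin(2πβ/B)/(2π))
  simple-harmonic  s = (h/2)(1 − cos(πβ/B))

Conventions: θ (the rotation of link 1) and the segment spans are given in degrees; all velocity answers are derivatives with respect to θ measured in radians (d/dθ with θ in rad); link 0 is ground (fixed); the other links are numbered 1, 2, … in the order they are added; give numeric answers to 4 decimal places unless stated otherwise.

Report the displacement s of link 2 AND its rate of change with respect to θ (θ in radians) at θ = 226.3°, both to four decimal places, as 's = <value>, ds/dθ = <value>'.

segment 1 (0° to 30.6°, simple-harmonic, h = 16) is passed completely: s = 0.0000 + (16) = 16.0000
segment 2 (30.6° to 191.9°, dwell): s unchanged at 16.0000
θ = 226.3° falls in segment 3 (191.9° to 360°, simple-harmonic, h = -16): β = 226.3 − 191.9 = 34.4°, B = 168.1°; Δs = -16/2·(1 − cos(π·0.2046)) = -1.5971; s = 16.0000 − 1.5971 = 14.4029
velocity in seg [191.9°–360°] (simple-harmonic), θ in radians: β = 34.4° = 0.6004 rad, B = 168.1° = 2.9339 rad; ds/dθ = (πh/(2B)) sin(πβ/B) = (π·(-16)/(2·2.9339)) sin(π·0.2046) = -5.135649 mm/rad

s = 14.4029, ds/dθ = -5.1356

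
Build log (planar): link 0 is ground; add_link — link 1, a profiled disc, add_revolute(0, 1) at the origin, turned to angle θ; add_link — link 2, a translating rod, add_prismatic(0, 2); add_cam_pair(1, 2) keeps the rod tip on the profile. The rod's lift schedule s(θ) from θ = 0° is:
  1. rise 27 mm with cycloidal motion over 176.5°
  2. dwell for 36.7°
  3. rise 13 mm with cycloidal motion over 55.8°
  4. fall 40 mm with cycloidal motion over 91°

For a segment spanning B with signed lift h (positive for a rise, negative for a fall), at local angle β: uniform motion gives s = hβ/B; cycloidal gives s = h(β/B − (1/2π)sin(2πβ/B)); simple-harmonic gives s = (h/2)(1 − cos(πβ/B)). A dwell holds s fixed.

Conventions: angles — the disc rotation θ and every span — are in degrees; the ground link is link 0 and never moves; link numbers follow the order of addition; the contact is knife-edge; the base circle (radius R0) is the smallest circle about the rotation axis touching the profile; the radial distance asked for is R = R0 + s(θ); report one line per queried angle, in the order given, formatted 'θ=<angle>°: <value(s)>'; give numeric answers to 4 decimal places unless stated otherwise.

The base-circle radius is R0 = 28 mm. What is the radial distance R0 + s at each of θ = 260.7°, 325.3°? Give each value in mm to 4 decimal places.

seg 1 [0°–176.5°] cycloidal, h=27: full span → s += 27 → s = 27.0000
seg 2 [176.5°–213.2°] dwell: s stays 27.0000
seg 3 [213.2°–269°] cycloidal, h=13: θ=260.7° here. β=47.5, B=55.8. 13·(0.8513 − sin(2π·0.8513)/(2π)) = 12.7305 → s = 39.7305
seg 3 [213.2°–269°] cycloidal, h=13: full span → s += 13 → s = 40.0000
seg 4 [269°–360°] cycloidal, h=-40: θ=325.3° here. β=56.3, B=91. -40·(0.6187 − sin(2π·0.6187)/(2π)) = -29.0666 → s = 10.9334
θ=260.7°: R = R0 + s = 28 + 39.7305 = 67.7305
θ=325.3°: R = R0 + s = 28 + 10.9334 = 38.9334

θ=260.7°: 67.7305
θ=325.3°: 38.9334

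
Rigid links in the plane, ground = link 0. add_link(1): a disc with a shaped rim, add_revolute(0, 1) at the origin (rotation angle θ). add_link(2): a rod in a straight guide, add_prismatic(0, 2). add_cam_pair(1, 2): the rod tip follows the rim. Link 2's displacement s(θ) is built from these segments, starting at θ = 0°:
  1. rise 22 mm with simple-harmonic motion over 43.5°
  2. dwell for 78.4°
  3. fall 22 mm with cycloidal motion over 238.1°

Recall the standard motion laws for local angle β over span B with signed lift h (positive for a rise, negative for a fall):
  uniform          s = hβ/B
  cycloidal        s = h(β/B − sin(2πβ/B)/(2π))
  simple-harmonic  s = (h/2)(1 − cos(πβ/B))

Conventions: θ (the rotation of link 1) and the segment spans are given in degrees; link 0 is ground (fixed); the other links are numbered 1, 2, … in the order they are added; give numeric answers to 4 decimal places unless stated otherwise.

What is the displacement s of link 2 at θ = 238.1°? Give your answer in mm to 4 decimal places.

segment 1 (0° to 43.5°, simple-harmonic, h = 22) is passed completely: s = 0.0000 + (22) = 22.0000
segment 2 (43.5° to 121.9°, dwell): s unchanged at 22.0000
θ = 238.1° falls in segment 3 (121.9° to 360°, cycloidal, h = -22): β = 238.1 − 121.9 = 116.2°, B = 238.1°; Δs = -22·(0.4880 − sin(2π·0.4880)/(2π)) = -10.4736; s = 22.0000 − 10.4736 = 11.5264

11.5264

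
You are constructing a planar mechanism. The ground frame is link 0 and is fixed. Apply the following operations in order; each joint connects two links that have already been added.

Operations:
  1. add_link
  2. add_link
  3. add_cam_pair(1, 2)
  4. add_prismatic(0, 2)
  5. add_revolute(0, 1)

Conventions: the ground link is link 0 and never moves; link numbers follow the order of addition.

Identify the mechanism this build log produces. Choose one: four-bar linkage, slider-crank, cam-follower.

links: 3 (incl. ground); joints: 1 revolute, 1 prismatic, 1 higher (cam) pair, forming one closed loop
3 links, revolute + prismatic + higher pair in one loop → cam-follower

cam-follower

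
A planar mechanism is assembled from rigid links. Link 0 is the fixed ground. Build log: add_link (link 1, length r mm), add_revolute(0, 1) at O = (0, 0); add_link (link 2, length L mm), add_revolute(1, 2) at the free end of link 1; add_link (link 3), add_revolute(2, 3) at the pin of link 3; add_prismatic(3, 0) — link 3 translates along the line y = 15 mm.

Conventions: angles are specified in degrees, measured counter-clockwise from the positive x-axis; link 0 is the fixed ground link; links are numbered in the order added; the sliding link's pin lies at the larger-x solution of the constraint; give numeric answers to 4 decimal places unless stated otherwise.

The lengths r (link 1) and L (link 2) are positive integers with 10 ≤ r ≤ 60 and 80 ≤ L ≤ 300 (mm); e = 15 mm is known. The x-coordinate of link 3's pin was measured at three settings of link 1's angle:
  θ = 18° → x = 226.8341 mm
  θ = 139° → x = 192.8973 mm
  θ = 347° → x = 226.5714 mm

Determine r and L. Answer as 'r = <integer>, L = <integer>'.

constraint per measurement: (x − r cos θ)² + (r sin θ − e)² = L²
subtracting the θ₁ and θ₂ equations cancels the r² and L² terms:
r = (x₁² − x₂²) / (2[(x₁cos θ₁ + e sin θ₁) − (x₂cos θ₂ + e sin θ₂)]) = 20.0000 → r = 20
L² = (x₁ − r cos θ₁)² + (r sin θ₁ − e)² = 43264.0168 → L = 208.0000 → L = 208
check at θ₃=347°: x = 226.5714 (printed 226.5714) ✓

r = 20, L = 208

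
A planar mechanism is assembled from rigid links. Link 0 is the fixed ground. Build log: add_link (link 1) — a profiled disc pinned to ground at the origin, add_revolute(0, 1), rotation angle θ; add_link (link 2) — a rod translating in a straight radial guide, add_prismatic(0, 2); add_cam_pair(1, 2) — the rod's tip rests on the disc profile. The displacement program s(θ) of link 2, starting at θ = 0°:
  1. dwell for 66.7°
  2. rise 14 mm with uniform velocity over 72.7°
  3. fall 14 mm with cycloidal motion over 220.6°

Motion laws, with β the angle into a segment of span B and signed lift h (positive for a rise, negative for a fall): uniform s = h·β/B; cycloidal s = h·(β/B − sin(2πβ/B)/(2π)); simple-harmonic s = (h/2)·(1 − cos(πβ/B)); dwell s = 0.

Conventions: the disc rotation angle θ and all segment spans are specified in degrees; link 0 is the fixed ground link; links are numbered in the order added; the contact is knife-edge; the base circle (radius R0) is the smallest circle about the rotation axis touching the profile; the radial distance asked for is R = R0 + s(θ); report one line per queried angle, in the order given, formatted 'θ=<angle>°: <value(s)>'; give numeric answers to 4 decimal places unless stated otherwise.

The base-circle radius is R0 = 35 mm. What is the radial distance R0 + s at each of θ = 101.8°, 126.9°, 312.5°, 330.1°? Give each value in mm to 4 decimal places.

seg 1 [0°–66.7°] dwell: s stays 0.0000
seg 2 [66.7°–139.4°] uniform, h=14: θ=101.8° here. β=35.1, B=72.7. 14·35.1/72.7 = 6.7593 → s = 6.7593
seg 2 [66.7°–139.4°] uniform, h=14: θ=126.9° here. β=60.2, B=72.7. 14·60.2/72.7 = 11.5928 → s = 11.5928
seg 2 [66.7°–139.4°] uniform, h=14: full span → s += 14 → s = 14.0000
seg 3 [139.4°–360°] cycloidal, h=-14: θ=312.5° here. β=173.1, B=220.6. -14·(0.7847 − sin(2π·0.7847)/(2π)) = -13.1610 → s = 0.8390
seg 3 [139.4°–360°] cycloidal, h=-14: θ=330.1° here. β=190.7, B=220.6. -14·(0.8645 − sin(2π·0.8645)/(2π)) = -13.7788 → s = 0.2212
θ=101.8°: R = R0 + s = 35 + 6.7593 = 41.7593
θ=126.9°: R = R0 + s = 35 + 11.5928 = 46.5928
θ=312.5°: R = R0 + s = 35 + 0.8390 = 35.8390
θ=330.1°: R = R0 + s = 35 + 0.2212 = 35.2212

θ=101.8°: 41.7593
θ=126.9°: 46.5928
θ=312.5°: 35.8390
θ=330.1°: 35.2212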